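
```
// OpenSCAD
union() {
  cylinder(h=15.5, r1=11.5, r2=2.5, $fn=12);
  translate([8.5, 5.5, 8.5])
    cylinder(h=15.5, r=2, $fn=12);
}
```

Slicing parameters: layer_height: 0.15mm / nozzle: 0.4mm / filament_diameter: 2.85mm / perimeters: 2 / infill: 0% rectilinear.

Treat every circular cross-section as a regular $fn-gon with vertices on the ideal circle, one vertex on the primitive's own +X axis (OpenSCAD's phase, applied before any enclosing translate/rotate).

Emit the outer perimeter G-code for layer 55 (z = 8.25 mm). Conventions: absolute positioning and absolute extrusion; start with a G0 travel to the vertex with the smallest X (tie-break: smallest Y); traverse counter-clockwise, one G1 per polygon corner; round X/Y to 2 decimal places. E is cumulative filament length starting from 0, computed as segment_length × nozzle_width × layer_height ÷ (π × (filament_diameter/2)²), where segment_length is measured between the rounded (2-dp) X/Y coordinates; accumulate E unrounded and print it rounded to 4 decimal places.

G0 X-6.71 Y0.00 Z8.25
G1 X-5.81 Y-3.35 E0.0326
G1 X-3.35 Y-5.81 E0.0653
G1 X0.00 Y-6.71 E0.0980
G1 X3.35 Y-5.81 E0.1306
G1 X5.81 Y-3.35 E0.1633
G1 X6.71 Y0.00 E0.1959
G1 X5.81 Y3.35 E0.2286
G1 X3.35 Y5.81 E0.2613
G1 X0.00 Y6.71 E0.2939
G1 X-3.35 Y5.81 E0.3265
G1 X-5.81 Y3.35 E0.3593
G1 X-6.71 Y0.00 E0.3919

At z = 8.25 mm: the cone contributes a regular 12-gon of circumradius 6.710 (interpolated between r1=11.5 and r2=2.5 at t=0.532); the cylinder at (8.5, 5.5) does not reach this height (z outside [8.5, 24]); Combining (union): only the cone is present, so the union is just that shape — 1 connected region. The outline is a single polygon with 12 vertices. Extrusion per mm of travel: 0.4 × 0.15 / (π × 1.425²) = 0.009405. Accumulating E over each segment gives final E = 0.3919.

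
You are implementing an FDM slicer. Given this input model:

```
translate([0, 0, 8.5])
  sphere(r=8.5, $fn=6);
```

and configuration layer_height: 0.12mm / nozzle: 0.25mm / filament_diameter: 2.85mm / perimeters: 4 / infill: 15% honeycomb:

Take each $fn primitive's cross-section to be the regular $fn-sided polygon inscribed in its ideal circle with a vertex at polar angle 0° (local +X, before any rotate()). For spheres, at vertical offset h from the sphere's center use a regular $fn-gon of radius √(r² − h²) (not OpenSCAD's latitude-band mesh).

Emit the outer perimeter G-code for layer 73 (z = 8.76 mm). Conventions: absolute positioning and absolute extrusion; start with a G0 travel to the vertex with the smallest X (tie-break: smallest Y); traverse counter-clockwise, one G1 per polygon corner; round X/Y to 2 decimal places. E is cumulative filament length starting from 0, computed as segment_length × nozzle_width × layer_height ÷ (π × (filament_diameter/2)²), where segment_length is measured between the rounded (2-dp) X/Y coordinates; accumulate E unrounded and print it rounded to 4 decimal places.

G0 X-8.50 Y0.00 Z8.76
G1 X-4.25 Y-7.36 E0.0400
G1 X4.25 Y-7.36 E0.0799
G1 X8.50 Y0.00 E0.1199
G1 X4.25 Y7.36 E0.1599
G1 X-4.25 Y7.36 E0.1998
G1 X-8.50 Y0.00 E0.2398

At z = 8.76 mm: the r=8.5 sphere slices to a regular 6-gon of circumradius 8.496 (√(r²−h²) with h=0.26 from center). The outline is a single polygon with 6 vertices. Extrusion per mm of travel: 0.25 × 0.12 / (π × 1.425²) = 0.004703. Accumulating E over each segment gives final E = 0.2398.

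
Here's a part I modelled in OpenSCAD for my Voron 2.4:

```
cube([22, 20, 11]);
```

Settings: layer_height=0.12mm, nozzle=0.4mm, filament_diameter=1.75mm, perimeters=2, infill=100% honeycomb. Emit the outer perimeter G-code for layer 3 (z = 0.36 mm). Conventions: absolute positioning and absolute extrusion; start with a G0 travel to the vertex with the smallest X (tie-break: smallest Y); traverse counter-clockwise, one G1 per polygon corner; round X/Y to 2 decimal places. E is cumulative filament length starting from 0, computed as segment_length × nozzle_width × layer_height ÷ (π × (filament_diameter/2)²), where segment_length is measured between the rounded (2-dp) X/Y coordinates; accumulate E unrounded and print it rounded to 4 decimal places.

At z = 0.36 mm: the 22×20 cube contributes its full rectangle. The outline is a single polygon with 4 vertices. Extrusion per mm of travel: 0.4 × 0.12 / (π × 0.875²) = 0.019956. Accumulating E over each segment gives final E = 1.6763.

G0 X0.00 Y0.00 Z0.36
G1 X22.00 Y0.00 E0.4390
G1 X22.00 Y20.00 E0.8382
G1 X0.00 Y20.00 E1.2772
G1 X0.00 Y0.00 E1.6763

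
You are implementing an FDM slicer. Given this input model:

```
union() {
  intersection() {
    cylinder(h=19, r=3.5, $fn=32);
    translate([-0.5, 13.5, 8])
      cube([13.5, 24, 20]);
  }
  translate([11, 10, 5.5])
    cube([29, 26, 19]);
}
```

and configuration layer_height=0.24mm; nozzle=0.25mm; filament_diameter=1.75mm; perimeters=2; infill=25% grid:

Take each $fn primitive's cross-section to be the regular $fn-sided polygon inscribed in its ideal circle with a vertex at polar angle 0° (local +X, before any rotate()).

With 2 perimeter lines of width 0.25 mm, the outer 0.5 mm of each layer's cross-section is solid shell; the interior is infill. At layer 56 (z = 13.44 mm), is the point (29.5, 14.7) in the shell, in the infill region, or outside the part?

infill

At z = 13.44 mm: the r=3.5 cylinder gives a regular 32-gon of circumradius 3.5 (constant along its height); the cube at (-0.5, 13.5) (footprint 13.5×24) is included at this height; Taking the intersection: the 13.5×24 cube at (-0.5, 13.5) does not overlap the r=3.5 cylinder (empty) — nothing remains; the 29×26 cube at (11, 10) contributes its full rectangle; Combining (union): only the 29×26 cube at (11, 10) is present, so the union is just that shape — 1 connected region. Overall, the cross-section is a single solid region. The nearest boundary edge runs (11.00, 10.00)→(40.00, 10.00); distance from the point to it = 4.70 mm. The point is inside the cross-section and 4.70 mm from the nearest boundary — more than the 0.5 mm shell width (2 × 0.25), so it's in the infill interior.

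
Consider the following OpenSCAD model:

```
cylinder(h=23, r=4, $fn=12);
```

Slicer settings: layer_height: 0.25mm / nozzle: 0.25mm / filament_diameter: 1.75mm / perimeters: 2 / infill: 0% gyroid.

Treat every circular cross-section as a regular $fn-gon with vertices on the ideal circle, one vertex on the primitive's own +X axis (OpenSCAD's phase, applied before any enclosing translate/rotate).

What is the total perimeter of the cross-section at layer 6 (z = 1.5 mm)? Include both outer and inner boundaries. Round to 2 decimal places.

At z = 1.5 mm: the r=4 cylinder contributes a regular 12-gon of circumradius 4 (perimeter = 2·12·4.000·sin(180°/12) = 24.85 mm). Overall, the cross-section is a single solid region. Total boundary length (outer) = 24.85 mm.

24.85 mm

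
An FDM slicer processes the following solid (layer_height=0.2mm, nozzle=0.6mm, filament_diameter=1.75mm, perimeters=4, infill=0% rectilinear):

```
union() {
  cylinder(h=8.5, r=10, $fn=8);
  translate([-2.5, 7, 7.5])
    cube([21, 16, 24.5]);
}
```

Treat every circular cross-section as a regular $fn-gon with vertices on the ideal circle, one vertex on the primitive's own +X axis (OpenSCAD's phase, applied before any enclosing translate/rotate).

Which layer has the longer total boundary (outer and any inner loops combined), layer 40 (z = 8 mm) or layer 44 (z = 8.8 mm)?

Layer 40 (z = 8): the cylinder: section is a regular 8-gon, circumradius r=10 (perimeter = 2·8·10.000·sin(180°/8) = 61.23 mm); the 21×16 cube at (-2.5, 7) contributes its full rectangle (perimeter 74.00 mm); Taking the union: the regions partially overlap (shared area 17.06 mm²), so the edge portions inside another operand are dropped and the merged outline is re-measured after clipping — boundary = 113.23 mm. So its perimeter = 113.23 mm. Layer 44 (z = 8.8): the cylinder is not intersected at this z (z outside [0, 8.5]); the cube at (-2.5, 7) (footprint 21×16) is included at this height (perimeter 74.00 mm); Taking the union: only the 21×16 cube at (-2.5, 7) is present, so the union is just that shape — boundary = 74.00 mm. So its perimeter = 74.00 mm. Layer 40 is larger (113.23 vs 74.00 mm).

layer 40 (z = 8 mm)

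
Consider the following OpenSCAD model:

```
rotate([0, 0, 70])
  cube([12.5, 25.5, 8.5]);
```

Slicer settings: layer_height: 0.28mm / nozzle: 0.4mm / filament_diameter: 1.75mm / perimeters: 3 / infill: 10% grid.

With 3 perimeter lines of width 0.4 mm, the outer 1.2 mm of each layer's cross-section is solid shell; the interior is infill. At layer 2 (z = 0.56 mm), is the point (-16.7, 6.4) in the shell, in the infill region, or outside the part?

shell

At z = 0.56 mm: the cube (footprint 12.5×25.5) is included at this height; (whole slice rotated 70° about Z — lengths, areas and connectivity unchanged). Overall, the cross-section is a single solid region. Undo the 70° rotation: the query point maps to (0.302, 17.882) in the un-rotated model frame. The nearest boundary edge runs (0.00, 25.50)→(0.00, 0.00); distance from the point to it = 0.30 mm. The point is inside the cross-section, 0.30 mm from the nearest boundary — within the 1.2 mm shell band (3 × 0.4).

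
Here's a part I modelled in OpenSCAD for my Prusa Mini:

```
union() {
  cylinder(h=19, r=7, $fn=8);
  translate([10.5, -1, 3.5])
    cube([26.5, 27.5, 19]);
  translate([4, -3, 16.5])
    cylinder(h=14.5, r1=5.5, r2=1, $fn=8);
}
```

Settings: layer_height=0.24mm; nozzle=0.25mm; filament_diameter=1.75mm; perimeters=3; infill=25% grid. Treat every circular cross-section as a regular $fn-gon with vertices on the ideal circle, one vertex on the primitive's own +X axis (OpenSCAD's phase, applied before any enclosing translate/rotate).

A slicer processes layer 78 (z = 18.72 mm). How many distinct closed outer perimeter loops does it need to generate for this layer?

2

At z = 18.72 mm: the r=7 cylinder contributes a regular 8-gon of circumradius 7; the cube at (10.5, -1) (footprint 26.5×27.5) is included at this height; the cone at (4, -3) contributes a regular 8-gon of circumradius 4.811 (interpolated between r1=5.5 and r2=1 at t=0.153); Combining (union): the regions partially overlap (shared area 42.51 mm²), so overlapping operands fuse into one piece — 2 connected regions. The result has 2 disconnected regions.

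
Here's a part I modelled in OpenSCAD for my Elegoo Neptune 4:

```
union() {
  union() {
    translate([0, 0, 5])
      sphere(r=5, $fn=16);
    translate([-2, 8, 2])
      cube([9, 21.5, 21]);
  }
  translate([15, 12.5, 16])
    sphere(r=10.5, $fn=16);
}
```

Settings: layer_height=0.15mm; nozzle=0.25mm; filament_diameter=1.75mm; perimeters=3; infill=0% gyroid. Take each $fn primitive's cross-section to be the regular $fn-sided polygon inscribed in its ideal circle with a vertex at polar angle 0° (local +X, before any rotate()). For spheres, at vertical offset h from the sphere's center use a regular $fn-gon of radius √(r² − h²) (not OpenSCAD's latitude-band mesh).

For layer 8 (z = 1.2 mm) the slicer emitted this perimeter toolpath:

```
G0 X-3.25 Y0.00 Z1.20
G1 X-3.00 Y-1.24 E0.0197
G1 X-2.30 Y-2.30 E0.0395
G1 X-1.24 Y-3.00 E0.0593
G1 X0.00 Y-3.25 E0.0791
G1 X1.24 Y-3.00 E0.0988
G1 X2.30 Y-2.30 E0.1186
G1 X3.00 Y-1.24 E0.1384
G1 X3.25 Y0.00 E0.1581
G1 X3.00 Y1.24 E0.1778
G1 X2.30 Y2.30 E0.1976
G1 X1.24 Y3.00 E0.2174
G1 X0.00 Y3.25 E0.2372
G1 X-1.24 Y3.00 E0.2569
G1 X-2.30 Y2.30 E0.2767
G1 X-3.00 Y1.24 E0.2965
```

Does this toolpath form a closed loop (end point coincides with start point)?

Start point (G0): (-3.25, 0.00). End point (last G1): the path does not return to the start — open.

no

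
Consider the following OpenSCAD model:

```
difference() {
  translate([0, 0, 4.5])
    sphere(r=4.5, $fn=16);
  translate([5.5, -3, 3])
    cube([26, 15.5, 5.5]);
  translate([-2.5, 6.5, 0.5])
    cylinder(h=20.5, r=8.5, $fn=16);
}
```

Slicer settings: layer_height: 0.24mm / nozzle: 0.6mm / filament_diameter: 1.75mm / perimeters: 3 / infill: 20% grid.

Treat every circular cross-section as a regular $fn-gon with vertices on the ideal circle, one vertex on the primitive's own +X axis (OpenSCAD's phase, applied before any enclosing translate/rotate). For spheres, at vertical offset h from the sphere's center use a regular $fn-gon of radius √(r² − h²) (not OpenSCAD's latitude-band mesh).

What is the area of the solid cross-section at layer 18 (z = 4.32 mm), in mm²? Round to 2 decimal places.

At z = 4.32 mm: the r=4.5 sphere slices to a regular 16-gon of circumradius 4.496 (√(r²−h²) with h=0.18 from center) (area = (16/2)·4.496²·sin(360°/16) = 61.90 mm²); the 26×15.5 cube at (5.5, -3) contributes its full rectangle (area 403.00 mm²); the cylinder at (-2.5, 6.5): section is a regular 16-gon, circumradius r=8.5 (area = (16/2)·8.500²·sin(360°/16) = 221.19 mm²); Taking the first minus the rest: starting from the r=4.5 sphere (61.90 mm²), the 26×15.5 cube at (5.5, -3) misses the remaining region (no effect); the r=8.5 cylinder at (-2.5, 6.5) partially overlaps it — only the 40.01 mm² overlap (of its 221.19 mm²) is removed, clipping the outline — area = 21.89 mm². Overall, the cross-section is a single solid region. Net area = 21.89 mm².

21.89 mm²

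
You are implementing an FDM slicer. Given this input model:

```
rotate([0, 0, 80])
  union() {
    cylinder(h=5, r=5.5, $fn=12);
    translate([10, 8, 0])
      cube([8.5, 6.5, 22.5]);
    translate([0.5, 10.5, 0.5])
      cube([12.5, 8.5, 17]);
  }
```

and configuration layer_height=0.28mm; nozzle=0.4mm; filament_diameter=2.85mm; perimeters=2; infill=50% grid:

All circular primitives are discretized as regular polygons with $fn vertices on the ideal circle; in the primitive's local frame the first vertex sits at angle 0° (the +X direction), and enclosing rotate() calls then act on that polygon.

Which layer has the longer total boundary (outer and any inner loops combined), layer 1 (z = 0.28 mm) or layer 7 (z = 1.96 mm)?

Layer 1 (z = 0.28): the cylinder: section is a regular 12-gon, circumradius r=5.5 (perimeter = 2·12·5.500·sin(180°/12) = 34.16 mm); the 8.5×6.5 cube at (10, 8) contributes its full rectangle (perimeter 30.00 mm); the cube at (0.5, 10.5) is not intersected at this z (z outside [0.5, 17.5]); Combining (union): the 2 present regions are separate (no shared area or edge), so areas and boundary lengths simply add and each stays a separate island — boundary = 64.16 mm; (whole slice rotated 80° about Z — lengths, areas and connectivity unchanged). So its perimeter = 64.16 mm. Layer 7 (z = 1.96): the r=5.5 cylinder gives a regular 12-gon of circumradius 5.5 (constant along its height) (perimeter = 2·12·5.500·sin(180°/12) = 34.16 mm); the 8.5×6.5 cube at (10, 8) contributes its full rectangle (perimeter 30.00 mm); the cube at (0.5, 10.5) is present — its section is the full 12.5×8.5 rectangle (perimeter 42.00 mm); Taking the union: the regions partially overlap (shared area 12.00 mm²), so the edge portions inside another operand are dropped and the merged outline is re-measured after clipping — boundary = 92.16 mm; (rotated 80° about Z; rotation is an isometry so areas/perimeters/island counts are preserved). So its perimeter = 92.16 mm. Layer 7 is larger (92.16 vs 64.16 mm).

layer 7 (z = 1.96 mm)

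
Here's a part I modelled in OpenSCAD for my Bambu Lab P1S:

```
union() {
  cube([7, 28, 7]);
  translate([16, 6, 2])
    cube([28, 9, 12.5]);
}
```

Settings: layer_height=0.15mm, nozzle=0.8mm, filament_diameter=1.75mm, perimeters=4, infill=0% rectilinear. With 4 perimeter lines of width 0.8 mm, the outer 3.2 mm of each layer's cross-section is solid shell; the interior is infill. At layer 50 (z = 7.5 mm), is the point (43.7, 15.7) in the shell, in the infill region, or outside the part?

outside

At z = 7.5 mm: the cube is absent (z outside [0, 7]); the cube at (16, 6) is present — its section is the full 28×9 rectangle; Merging all regions: only the 28×9 cube at (16, 6) is present, so the union is just that shape — 1 connected region. Overall, the cross-section is a single solid region. The nearest boundary edge runs (44.00, 15.00)→(16.00, 15.00); distance from the point to it = 0.70 mm. The point is not inside any of the regions above, so it lies outside the cross-section (0.70 mm from the nearest boundary).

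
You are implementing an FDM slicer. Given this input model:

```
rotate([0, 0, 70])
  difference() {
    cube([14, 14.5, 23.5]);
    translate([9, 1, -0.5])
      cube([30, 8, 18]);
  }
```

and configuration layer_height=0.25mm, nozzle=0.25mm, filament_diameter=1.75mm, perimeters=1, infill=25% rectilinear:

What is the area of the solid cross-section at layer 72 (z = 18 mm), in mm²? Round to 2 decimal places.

At z = 18 mm: the 14×14.5 cube contributes its full rectangle (area 203.00 mm²); the cube at (9, 1) is absent (z outside [-0.5, 17.5]); Subtracting the remaining from the first: none of the subtracted shapes is present at this height, so the 14×14.5 cube is unchanged — area = 203.00 mm²; (whole slice rotated 70° about Z — lengths, areas and connectivity unchanged). Overall, the cross-section is a single solid region. Net area = 203.00 mm².

203.00 mm²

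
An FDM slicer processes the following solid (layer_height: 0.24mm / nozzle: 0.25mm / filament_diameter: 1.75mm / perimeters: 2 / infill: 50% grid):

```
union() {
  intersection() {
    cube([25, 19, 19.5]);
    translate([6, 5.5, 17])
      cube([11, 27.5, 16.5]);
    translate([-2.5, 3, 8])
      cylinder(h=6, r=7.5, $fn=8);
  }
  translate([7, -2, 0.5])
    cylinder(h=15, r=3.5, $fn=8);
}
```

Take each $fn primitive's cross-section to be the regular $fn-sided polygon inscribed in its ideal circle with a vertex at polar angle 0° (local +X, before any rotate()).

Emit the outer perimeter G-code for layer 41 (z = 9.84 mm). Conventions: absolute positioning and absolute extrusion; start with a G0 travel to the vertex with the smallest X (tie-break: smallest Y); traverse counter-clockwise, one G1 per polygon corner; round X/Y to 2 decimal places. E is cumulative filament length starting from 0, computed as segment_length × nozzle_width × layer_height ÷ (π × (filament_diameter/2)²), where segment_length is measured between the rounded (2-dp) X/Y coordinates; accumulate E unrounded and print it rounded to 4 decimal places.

G0 X3.50 Y-2.00 Z9.84
G1 X4.53 Y-4.47 E0.0668
G1 X7.00 Y-5.50 E0.1335
G1 X9.47 Y-4.47 E0.2003
G1 X10.50 Y-2.00 E0.2670
G1 X9.47 Y0.47 E0.3338
G1 X7.00 Y1.50 E0.4005
G1 X4.53 Y0.47 E0.4673
G1 X3.50 Y-2.00 E0.5341

At z = 9.84 mm: the 25×19 cube contributes its full rectangle; the cube at (6, 5.5) is not intersected at this z (z outside [17, 33.5]); the r=7.5 cylinder at (-2.5, 3) contributes a regular 8-gon of circumradius 7.5; Keeping only the common overlap: at least one operand is absent at this height, so nothing remains; the r=3.5 cylinder at (7, -2) contributes a regular 8-gon of circumradius 3.5; Merging all regions: only the r=3.5 cylinder at (7, -2) is present, so the union is just that shape — 1 connected region. The outline is a single polygon with 8 vertices. Extrusion per mm of travel: 0.25 × 0.24 / (π × 0.875²) = 0.024945. Accumulating E over each segment gives final E = 0.5341.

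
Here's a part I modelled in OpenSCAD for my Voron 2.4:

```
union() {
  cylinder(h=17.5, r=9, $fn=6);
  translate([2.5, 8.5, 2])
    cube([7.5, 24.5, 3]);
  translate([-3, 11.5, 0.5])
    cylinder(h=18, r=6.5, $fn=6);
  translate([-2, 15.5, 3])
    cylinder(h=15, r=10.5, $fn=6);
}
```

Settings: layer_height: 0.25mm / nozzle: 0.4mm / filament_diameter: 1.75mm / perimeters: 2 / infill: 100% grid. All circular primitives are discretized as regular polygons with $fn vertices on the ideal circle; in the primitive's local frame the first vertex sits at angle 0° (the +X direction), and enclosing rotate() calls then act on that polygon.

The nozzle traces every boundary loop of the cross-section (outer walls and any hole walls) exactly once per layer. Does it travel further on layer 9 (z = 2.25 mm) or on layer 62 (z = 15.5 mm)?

layer 9 (z = 2.25 mm)

Layer 9 (z = 2.25): the r=9 cylinder contributes a regular 6-gon of circumradius 9 (perimeter = 2·6·9.000·sin(180°/6) = 54.00 mm); the 7.5×24.5 cube at (2.5, 8.5) contributes its full rectangle (perimeter 64.00 mm); the r=6.5 cylinder at (-3, 11.5) contributes a regular 6-gon of circumradius 6.5 (perimeter = 2·6·6.500·sin(180°/6) = 39.00 mm); the cylinder at (-2, 15.5) is not intersected at this z (z outside [3, 18]); Taking the union: the regions partially overlap (shared area 13.00 mm²), so the edge portions inside another operand are dropped and the merged outline is re-measured after clipping — boundary = 133.37 mm. So its perimeter = 133.37 mm. Layer 62 (z = 15.5): the r=9 cylinder gives a regular 6-gon of circumradius 9 (constant along its height) (perimeter = 2·6·9.000·sin(180°/6) = 54.00 mm); the cube at (2.5, 8.5) does not reach this height (z outside [2, 5]); the r=6.5 cylinder at (-3, 11.5) contributes a regular 6-gon of circumradius 6.5 (perimeter = 2·6·6.500·sin(180°/6) = 39.00 mm); the r=10.5 cylinder at (-2, 15.5) gives a regular 6-gon of circumradius 10.5 (constant along its height) (perimeter = 2·6·10.500·sin(180°/6) = 63.00 mm); Taking the union: the regions partially overlap (shared area 121.12 mm²), so the edge portions inside another operand are dropped and the merged outline is re-measured after clipping — boundary = 96.07 mm. So its perimeter = 96.07 mm. Layer 9 is larger (133.37 vs 96.07 mm).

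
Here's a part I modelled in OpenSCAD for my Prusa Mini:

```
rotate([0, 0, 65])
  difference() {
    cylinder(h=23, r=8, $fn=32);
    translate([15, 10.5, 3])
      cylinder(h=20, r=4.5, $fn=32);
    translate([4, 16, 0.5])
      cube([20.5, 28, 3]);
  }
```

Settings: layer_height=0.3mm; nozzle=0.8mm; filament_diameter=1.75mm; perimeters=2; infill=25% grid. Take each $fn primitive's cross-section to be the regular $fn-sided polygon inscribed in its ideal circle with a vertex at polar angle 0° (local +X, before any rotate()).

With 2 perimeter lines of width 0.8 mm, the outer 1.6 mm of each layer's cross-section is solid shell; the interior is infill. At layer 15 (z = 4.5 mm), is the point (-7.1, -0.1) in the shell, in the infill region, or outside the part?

shell

At z = 4.5 mm: the cylinder: section is a regular 32-gon, circumradius r=8; the cylinder at (15, 10.5): section is a regular 32-gon, circumradius r=4.5; the cube at (4, 16) is absent (z outside [0.5, 3.5]); Subtracting the remaining from the first: starting from the r=8 cylinder, the r=4.5 cylinder at (15, 10.5) misses the remaining region (no effect) — 1 connected region; (rotated 65° about Z; rotation is an isometry so areas/perimeters/island counts are preserved). Overall, the cross-section is a single solid region. Undo the 65° rotation: the query point maps to (-3.091, 6.393) in the un-rotated model frame. The nearest boundary edge runs (-4.44, 6.65)→(-3.06, 7.39); distance from the point to it = 0.87 mm. The point is inside the cross-section, 0.87 mm from the nearest boundary — within the 1.6 mm shell band (2 × 0.8).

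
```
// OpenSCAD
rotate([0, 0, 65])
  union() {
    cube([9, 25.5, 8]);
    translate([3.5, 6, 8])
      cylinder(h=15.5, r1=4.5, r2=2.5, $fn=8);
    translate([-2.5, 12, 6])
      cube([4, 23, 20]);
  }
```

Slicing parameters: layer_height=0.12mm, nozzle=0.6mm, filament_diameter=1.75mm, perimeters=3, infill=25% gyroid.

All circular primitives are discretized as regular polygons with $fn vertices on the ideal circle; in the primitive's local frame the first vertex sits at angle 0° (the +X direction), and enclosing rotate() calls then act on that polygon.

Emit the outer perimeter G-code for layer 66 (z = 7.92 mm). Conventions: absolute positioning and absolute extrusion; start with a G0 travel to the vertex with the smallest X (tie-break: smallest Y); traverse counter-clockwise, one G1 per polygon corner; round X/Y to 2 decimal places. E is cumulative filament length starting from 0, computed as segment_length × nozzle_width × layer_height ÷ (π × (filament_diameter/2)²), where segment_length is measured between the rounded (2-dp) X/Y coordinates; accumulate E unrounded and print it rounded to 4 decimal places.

At z = 7.92 mm: the 9×25.5 cube contributes its full rectangle; the cone at (3.5, 6) does not reach this height (z outside [8, 23.5]); the 4×23 cube at (-2.5, 12) contributes its full rectangle; Combining (union): the regions partially overlap (shared area 20.25 mm²), so overlapping operands fuse into one piece — 1 connected region; (whole slice rotated 65° about Z — lengths, areas and connectivity unchanged). The outline is a single polygon with 8 vertices. Extrusion per mm of travel: 0.6 × 0.12 / (π × 0.875²) = 0.029934. Accumulating E over each segment gives final E = 2.7834.

G0 X-32.78 Y12.53 Z7.92
G1 X-11.93 Y2.81 E0.6886
G1 X-10.88 Y5.07 E0.7632
G1 X0.00 Y0.00 E1.1225
G1 X3.80 Y8.16 E1.3920
G1 X-19.31 Y18.93 E2.1552
G1 X-22.48 Y12.14 E2.3795
G1 X-31.09 Y16.15 E2.6638
G1 X-32.78 Y12.53 E2.7834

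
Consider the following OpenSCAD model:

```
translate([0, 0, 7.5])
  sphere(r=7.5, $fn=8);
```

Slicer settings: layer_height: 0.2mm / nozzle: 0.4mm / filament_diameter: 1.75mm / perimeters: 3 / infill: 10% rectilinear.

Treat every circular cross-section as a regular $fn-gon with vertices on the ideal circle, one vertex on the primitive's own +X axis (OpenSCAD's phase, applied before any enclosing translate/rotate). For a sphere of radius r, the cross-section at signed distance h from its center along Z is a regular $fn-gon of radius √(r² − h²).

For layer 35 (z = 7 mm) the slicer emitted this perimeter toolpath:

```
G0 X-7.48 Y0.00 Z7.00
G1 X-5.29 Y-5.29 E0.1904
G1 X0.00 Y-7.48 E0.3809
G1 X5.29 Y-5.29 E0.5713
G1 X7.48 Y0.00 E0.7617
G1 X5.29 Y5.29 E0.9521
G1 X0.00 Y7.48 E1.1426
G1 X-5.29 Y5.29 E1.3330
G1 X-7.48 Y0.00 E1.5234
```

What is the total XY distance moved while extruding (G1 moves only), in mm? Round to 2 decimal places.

Sum the Euclidean lengths of each G1 segment: total = 45.80 mm.

45.80 mm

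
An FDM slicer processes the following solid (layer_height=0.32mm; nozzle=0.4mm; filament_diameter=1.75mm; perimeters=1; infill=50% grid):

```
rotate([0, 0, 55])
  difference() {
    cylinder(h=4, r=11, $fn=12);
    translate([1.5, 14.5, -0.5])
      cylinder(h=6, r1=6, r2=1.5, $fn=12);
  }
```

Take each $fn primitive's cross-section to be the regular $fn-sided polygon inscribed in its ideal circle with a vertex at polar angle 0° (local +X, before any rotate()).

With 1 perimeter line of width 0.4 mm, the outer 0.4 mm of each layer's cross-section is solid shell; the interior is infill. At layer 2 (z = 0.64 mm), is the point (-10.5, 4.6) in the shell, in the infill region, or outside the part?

At z = 0.64 mm: the r=11 cylinder gives a regular 12-gon of circumradius 11 (constant along its height); the cone at (1.5, 14.5) contributes a regular 12-gon of circumradius 5.145 (interpolated between r1=6 and r2=1.5 at t=0.190); After the difference (first − rest): starting from the r=11 cylinder, the cone at (1.5, 14.5) partially overlaps it — only the 4.51 mm² overlap (of its 79.41 mm²) is removed, clipping the outline — 1 connected region; (rotated 55° about Z; rotation is an isometry so areas/perimeters/island counts are preserved). Overall, the cross-section is a single solid region. Undo the 55° rotation: the query point maps to (-2.254, 11.240) in the un-rotated model frame. The nearest boundary edge runs (-5.50, 9.53)→(-1.60, 10.57); distance from the point to it = 0.81 mm. The point is not inside any of the regions above, so it lies outside the cross-section (0.81 mm from the nearest boundary).

outside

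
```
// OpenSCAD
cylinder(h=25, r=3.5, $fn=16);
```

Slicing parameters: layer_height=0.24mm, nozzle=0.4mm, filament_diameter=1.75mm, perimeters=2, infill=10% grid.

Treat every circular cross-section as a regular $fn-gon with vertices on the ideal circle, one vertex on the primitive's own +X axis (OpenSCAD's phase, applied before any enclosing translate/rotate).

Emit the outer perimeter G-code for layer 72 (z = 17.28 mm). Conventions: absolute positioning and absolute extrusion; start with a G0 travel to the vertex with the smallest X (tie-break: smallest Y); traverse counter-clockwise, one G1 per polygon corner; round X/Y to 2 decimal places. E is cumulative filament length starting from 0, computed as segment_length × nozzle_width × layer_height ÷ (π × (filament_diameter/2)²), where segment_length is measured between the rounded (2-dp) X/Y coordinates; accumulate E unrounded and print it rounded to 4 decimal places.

At z = 17.28 mm: the r=3.5 cylinder contributes a regular 16-gon of circumradius 3.5. The outline is a single polygon with 16 vertices. Extrusion per mm of travel: 0.4 × 0.24 / (π × 0.875²) = 0.039912. Accumulating E over each segment gives final E = 0.8713.

G0 X-3.50 Y0.00 Z17.28
G1 X-3.23 Y-1.34 E0.0546
G1 X-2.47 Y-2.47 E0.1089
G1 X-1.34 Y-3.23 E0.1633
G1 X0.00 Y-3.50 E0.2178
G1 X1.34 Y-3.23 E0.2724
G1 X2.47 Y-2.47 E0.3267
G1 X3.23 Y-1.34 E0.3811
G1 X3.50 Y0.00 E0.4356
G1 X3.23 Y1.34 E0.4902
G1 X2.47 Y2.47 E0.5445
G1 X1.34 Y3.23 E0.5989
G1 X0.00 Y3.50 E0.6535
G1 X-1.34 Y3.23 E0.7080
G1 X-2.47 Y2.47 E0.7624
G1 X-3.23 Y1.34 E0.8167
G1 X-3.50 Y0.00 E0.8713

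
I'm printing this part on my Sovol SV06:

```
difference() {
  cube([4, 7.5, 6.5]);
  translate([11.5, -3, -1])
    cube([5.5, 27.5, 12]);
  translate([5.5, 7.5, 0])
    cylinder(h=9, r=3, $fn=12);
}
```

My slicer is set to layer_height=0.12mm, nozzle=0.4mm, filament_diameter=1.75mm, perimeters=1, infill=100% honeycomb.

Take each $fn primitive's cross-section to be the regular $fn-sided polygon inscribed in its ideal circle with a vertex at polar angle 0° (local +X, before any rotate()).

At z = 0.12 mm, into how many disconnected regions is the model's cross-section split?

At z = 0.12 mm: the cube (footprint 4×7.5) is included at this height; the cube at (11.5, -3) (footprint 5.5×27.5) is included at this height; the r=3 cylinder at (5.5, 7.5) contributes a regular 12-gon of circumradius 3; Subtracting the remaining from the first: starting from the 4×7.5 cube, the 5.5×27.5 cube at (11.5, -3) misses the remaining region (no effect); the r=3 cylinder at (5.5, 7.5) partially overlaps it — only the 2.55 mm² overlap (of its 27.00 mm²) is removed, clipping the outline — 1 connected region. The result has 1 disconnected region.

1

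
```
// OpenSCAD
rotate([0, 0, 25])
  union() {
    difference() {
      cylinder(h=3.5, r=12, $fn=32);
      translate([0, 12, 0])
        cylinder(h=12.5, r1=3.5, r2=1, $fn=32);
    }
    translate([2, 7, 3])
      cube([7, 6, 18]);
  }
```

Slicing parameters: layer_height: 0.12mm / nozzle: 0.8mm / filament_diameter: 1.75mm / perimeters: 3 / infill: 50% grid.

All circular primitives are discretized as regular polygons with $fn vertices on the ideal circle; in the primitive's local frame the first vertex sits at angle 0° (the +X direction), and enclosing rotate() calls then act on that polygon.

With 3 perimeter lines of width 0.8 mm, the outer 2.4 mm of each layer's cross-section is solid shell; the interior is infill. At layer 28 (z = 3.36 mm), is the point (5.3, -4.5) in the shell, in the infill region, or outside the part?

infill

At z = 3.36 mm: the r=12 cylinder contributes a regular 32-gon of circumradius 12; the cone at (0, 12) contributes a regular 32-gon of circumradius 2.828 (interpolated between r1=3.5 and r2=1 at t=0.269); After the difference (first − rest): starting from the r=12 cylinder, the cone at (0, 12) partially overlaps it — only the 11.66 mm² overlap (of its 24.96 mm²) is removed, clipping the outline — 1 connected region; the cube at (2, 7) is present — its section is the full 7×6 rectangle; Merging all regions: the regions partially overlap (shared area 22.68 mm²), so overlapping operands fuse into one piece — 1 connected region; (rotated 25° about Z; rotation is an isometry so areas/perimeters/island counts are preserved). Overall, the cross-section is a single solid region. Undo the 25° rotation: the query point maps to (2.902, -6.318) in the un-rotated model frame. The nearest boundary edge runs (6.67, -9.98)→(4.59, -11.09); distance from the point to it = 5.00 mm. The point is inside the cross-section and 5.00 mm from the nearest boundary — more than the 2.4 mm shell width (3 × 0.8), so it's in the infill interior.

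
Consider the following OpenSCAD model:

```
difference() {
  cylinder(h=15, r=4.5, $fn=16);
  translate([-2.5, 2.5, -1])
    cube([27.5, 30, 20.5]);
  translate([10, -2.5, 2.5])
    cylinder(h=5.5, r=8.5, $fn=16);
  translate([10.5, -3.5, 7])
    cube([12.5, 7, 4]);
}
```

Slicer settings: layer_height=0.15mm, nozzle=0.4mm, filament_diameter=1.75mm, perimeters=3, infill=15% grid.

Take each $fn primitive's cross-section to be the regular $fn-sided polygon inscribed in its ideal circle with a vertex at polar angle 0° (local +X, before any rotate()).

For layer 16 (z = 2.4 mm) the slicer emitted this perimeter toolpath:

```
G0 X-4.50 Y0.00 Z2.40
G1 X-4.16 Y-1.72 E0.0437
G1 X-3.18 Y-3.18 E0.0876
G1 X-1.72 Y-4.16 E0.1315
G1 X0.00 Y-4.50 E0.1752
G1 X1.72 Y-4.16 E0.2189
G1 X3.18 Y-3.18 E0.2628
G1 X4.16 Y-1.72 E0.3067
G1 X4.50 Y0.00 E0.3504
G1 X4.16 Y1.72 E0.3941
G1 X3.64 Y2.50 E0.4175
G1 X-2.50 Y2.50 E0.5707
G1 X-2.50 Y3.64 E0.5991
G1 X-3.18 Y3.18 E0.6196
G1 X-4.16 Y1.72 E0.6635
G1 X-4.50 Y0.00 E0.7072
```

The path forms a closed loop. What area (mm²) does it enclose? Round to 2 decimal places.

Apply the shoelace formula to the sequence of (X, Y) vertices; enclosed area = 52.75 mm².

52.75 mm²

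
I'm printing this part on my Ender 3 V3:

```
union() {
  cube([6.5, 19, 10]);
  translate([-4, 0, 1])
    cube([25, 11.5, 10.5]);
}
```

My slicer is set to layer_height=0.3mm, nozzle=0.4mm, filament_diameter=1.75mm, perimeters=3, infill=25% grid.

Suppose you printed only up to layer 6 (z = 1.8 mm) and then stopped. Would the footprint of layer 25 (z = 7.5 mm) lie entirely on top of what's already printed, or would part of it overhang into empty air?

Compare the two slices. At z = 1.8: the cube (footprint 6.5×19) is included at this height (area 123.50 mm²); the cube at (-4, 0) is present — its section is the full 25×11.5 rectangle (area 287.50 mm²); Combining (union): the regions partially overlap — summed areas 411.00 mm² minus the doubly-counted overlap 74.75 mm² gives 336.25 mm² — area = 336.25 mm². At z = 7.5: the cube (footprint 6.5×19) is included at this height (area 123.50 mm²); the 25×11.5 cube at (-4, 0) contributes its full rectangle (area 287.50 mm²); Combining (union): the regions partially overlap — summed areas 411.00 mm² minus the doubly-counted overlap 74.75 mm² gives 336.25 mm² — area = 336.25 mm². Checking containment: the cross-section at z = 7.5 is a subset of the cross-section at z = 1.8.

entirely on top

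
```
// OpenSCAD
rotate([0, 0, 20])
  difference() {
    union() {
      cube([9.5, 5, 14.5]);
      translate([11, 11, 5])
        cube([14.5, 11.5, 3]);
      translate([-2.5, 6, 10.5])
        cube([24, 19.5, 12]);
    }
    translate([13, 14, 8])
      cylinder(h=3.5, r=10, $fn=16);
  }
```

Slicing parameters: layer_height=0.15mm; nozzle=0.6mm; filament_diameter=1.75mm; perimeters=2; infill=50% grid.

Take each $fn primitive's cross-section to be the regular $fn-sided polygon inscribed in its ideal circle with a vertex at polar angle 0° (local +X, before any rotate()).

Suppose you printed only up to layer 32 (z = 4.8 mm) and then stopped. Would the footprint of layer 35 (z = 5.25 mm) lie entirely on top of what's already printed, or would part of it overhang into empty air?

Compare the two slices. At z = 4.8: the cube is present — its section is the full 9.5×5 rectangle (area 47.50 mm²); the cube at (11, 11) is absent (z outside [5, 8]); the cube at (-2.5, 6) is not intersected at this z (z outside [10.5, 22.5]); Merging all regions: only the 9.5×5 cube is present, so the union is just that shape — area = 47.50 mm²; the cylinder at (13, 14) is absent (z outside [8, 11.5]); Taking the first minus the rest: none of the subtracted shapes is present at this height, so that combined region is unchanged — area = 47.50 mm²; (rotated 20° about Z; rotation is an isometry so areas/perimeters/island counts are preserved). At z = 5.25: the 9.5×5 cube contributes its full rectangle (area 47.50 mm²); the 14.5×11.5 cube at (11, 11) contributes its full rectangle (area 166.75 mm²); the cube at (-2.5, 6) is not intersected at this z (z outside [10.5, 22.5]); Merging all regions: the 2 present regions are separate (no shared area or edge), so areas and boundary lengths simply add and each stays a separate island — area = 214.25 mm²; the cylinder at (13, 14) does not reach this height (z outside [8, 11.5]); Taking the first minus the rest: none of the subtracted shapes is present at this height, so the result so far is unchanged — area = 214.25 mm²; (rotated 20° about Z; rotation is an isometry so areas/perimeters/island counts are preserved). Checking containment: at z = 5.25 the cross-section extends beyond the z = 4.8 cross-section by about 166.75 mm².

part overhangs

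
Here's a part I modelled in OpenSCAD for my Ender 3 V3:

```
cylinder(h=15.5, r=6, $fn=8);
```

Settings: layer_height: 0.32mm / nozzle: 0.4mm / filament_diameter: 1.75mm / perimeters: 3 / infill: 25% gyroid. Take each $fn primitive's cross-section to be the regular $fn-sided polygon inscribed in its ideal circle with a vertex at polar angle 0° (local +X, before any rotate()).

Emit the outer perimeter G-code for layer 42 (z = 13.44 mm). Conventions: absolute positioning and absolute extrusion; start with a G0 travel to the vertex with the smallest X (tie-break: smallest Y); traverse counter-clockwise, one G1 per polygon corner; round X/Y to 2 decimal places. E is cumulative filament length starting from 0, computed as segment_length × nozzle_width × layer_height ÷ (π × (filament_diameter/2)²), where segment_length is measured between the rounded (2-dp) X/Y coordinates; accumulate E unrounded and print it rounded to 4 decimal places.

At z = 13.44 mm: the r=6 cylinder gives a regular 8-gon of circumradius 6 (constant along its height). The outline is a single polygon with 8 vertices. Extrusion per mm of travel: 0.4 × 0.32 / (π × 0.875²) = 0.053216. Accumulating E over each segment gives final E = 1.9544.

G0 X-6.00 Y0.00 Z13.44
G1 X-4.24 Y-4.24 E0.2443
G1 X0.00 Y-6.00 E0.4886
G1 X4.24 Y-4.24 E0.7329
G1 X6.00 Y0.00 E0.9772
G1 X4.24 Y4.24 E1.2215
G1 X0.00 Y6.00 E1.4658
G1 X-4.24 Y4.24 E1.7101
G1 X-6.00 Y0.00 E1.9544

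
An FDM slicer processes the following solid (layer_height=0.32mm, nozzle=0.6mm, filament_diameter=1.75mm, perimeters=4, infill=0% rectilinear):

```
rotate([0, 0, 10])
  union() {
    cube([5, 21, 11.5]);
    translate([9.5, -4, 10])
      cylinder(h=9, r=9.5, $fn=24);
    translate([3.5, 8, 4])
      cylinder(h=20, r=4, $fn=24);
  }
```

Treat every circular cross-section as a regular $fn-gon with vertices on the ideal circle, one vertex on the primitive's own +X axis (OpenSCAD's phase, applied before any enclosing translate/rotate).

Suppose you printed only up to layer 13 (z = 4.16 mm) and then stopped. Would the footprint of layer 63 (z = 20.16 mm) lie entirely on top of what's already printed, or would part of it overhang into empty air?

Compare the two slices. At z = 4.16: the cube (footprint 5×21) is included at this height (area 105.00 mm²); the cylinder at (9.5, -4) does not reach this height (z outside [10, 19]); the r=4 cylinder at (3.5, 8) contributes a regular 24-gon of circumradius 4 (area = (24/2)·4.000²·sin(360°/24) = 49.69 mm²); Merging all regions: the regions partially overlap — summed areas 154.69 mm² minus the doubly-counted overlap 35.28 mm² gives 119.42 mm² — area = 119.42 mm²; (whole slice rotated 10° about Z — lengths, areas and connectivity unchanged). At z = 20.16: the cube does not reach this height (z outside [0, 11.5]); the cylinder at (9.5, -4) does not reach this height (z outside [10, 19]); the cylinder at (3.5, 8): section is a regular 24-gon, circumradius r=4 (area = (24/2)·4.000²·sin(360°/24) = 49.69 mm²); Merging all regions: only the r=4 cylinder at (3.5, 8) is present, so the union is just that shape — area = 49.69 mm²; (whole slice rotated 10° about Z — lengths, areas and connectivity unchanged). Checking containment: the cross-section at z = 20.16 is a subset of the cross-section at z = 4.16.

entirely on top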